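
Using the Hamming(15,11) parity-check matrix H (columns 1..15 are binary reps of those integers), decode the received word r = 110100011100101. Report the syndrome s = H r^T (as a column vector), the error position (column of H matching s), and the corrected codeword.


s = (1, 1, 1, 0)^T, error position = 14, corrected codeword c = 110100011100111

Compute s = H r^T mod 2 one row at a time:
  s_1 = 1 + 1 + 1 + 0 + 0 + 1 + 0 + 1 = 5 ≡ 1 (mod 2).
  s_2 = 1 + 0 + 0 + 0 + 0 + 1 + 0 + 1 = 3 ≡ 1 (mod 2).
  s_3 = 1 + 0 + 0 + 0 + 1 + 0 + 0 + 1 = 3 ≡ 1 (mod 2).
  s_4 = 1 + 0 + 0 + 0 + 1 + 0 + 1 + 1 = 4 ≡ 0 (mod 2).
s = (1, 1, 1, 0)^T — this equals column 14 of H (binary 1110), so error is at position 14.
Correct: flip bit 14 of r = 110100011100101 to get c = 110100011100111.


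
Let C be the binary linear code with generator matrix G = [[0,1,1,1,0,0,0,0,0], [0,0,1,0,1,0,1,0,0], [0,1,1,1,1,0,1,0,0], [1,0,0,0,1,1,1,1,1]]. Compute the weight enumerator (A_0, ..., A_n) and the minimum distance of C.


Weight distribution: A_0 = 1, A_1 = 1, A_2 = 2, A_3 = 2, A_4 = 2, A_5 = 2, A_6 = 2, A_7 = 2, A_8 = 1, A_9 = 1. Minimum distance d = 1.

Enumerate all 2^4 = 16 messages m ∈ F_2^4.
For each, compute codeword c = mG in F_2^9, then tally its weight.
  m = 0000 → c = 000000000, weight = 0.
  m = 1000 → c = 011100000, weight = 3.
  m = 0100 → c = 001010100, weight = 3.
  m = 1100 → c = 010110100, weight = 4.
  m = 0010 → c = 011110100, weight = 5.
  m = 1010 → c = 000010100, weight = 2.
  m = 0110 → c = 010100000, weight = 2.
  m = 1110 → c = 001000000, weight = 1.
  m = 0001 → c = 100011111, weight = 6.
  m = 1001 → c = 111111111, weight = 9.
  m = 0101 → c = 101001011, weight = 5.
  m = 1101 → c = 110101011, weight = 6.
  m = 0011 → c = 111101011, weight = 7.
  m = 1011 → c = 100001011, weight = 4.
  m = 0111 → c = 110111111, weight = 8.
  m = 1111 → c = 101011111, weight = 7.
Tally weights:
  weight 0: 1 codewords.
  weight 1: 1 codewords.
  weight 2: 2 codewords.
  weight 3: 2 codewords.
  weight 4: 2 codewords.
  weight 5: 2 codewords.
  weight 6: 2 codewords.
  weight 7: 2 codewords.
  weight 8: 1 codewords.
  weight 9: 1 codewords.
Minimum distance d = smallest w > 0 with A_w > 0 = 1.
Sanity: Σ A_w = 16 = 2^4 = 16 ✓.


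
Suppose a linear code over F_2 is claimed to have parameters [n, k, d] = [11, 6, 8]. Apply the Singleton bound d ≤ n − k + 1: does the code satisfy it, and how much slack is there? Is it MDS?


Singleton RHS = n − k + 1 = 6, slack = -2, bound violated (no such code; not MDS).

Singleton bound: d ≤ n − k + 1.
Here n = 11, k = 6, so n − k + 1 = 6.
Given d = 8, check d ≤ 6: NO.
Slack = (n − k + 1) − d = -2.
The slack is negative: d = 8 exceeds n − k + 1 = 6 by 2, so the Singleton bound is violated and no linear [11, 6, 8]_2 code can exist. In particular it is not MDS (MDS requires d = n − k + 1 exactly).
Description: the claimed parameters are [11, 6, 8]_2; such a code would be impossible (violates the Singleton bound).


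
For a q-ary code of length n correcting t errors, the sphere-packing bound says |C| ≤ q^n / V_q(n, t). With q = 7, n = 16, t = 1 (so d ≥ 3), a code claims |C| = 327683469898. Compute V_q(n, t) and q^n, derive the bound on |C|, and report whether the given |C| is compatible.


V_q(n, t) = 97, q^n = 33232930569601, Hamming bound = 342607531645, |C| = 327683469898 ≤ bound (satisfied).

Step 1: Compute V_q(n, t) = Σ_{j=0}^1 C(n, j) (q−1)^j.
  j = 0: C(16,0)·(6)^0 = 1·1 = 1.
  j = 1: C(16,1)·(6)^1 = 16·6 = 96.
  V_q(n, t) = 1 + 96 = 97.
Step 2: q^n = 7^16 = 33232930569601.
Step 3: Hamming bound ⌊q^n / V_q(n,t)⌋ = ⌊33232930569601/97⌋ = 342607531645.
Step 4: Compare |C| = 327683469898 to 342607531645: satisfied.
The claimed |C| lies below the Hamming bound.


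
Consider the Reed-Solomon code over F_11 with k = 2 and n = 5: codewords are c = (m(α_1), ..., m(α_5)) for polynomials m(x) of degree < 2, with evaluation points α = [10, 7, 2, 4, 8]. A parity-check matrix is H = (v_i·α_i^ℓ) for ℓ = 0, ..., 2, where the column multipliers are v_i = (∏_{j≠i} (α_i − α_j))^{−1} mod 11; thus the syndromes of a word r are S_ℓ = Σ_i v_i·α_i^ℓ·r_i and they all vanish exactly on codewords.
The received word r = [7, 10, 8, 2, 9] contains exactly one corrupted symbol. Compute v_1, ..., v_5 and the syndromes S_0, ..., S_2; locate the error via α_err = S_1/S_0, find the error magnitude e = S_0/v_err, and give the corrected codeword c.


S = (10, 9, 7), error at position 3, error magnitude e = 4, c = [7, 10, 4, 2, 9].

Step 1: column multipliers v_i = (∏_{j≠i}(α_i − α_j))^{−1} mod 11.
  i = 1 (α = 10): (10−7)(10−2)(10−4)(10−8) = 3·8·6·2 = 288 ≡ 2, so v_1 = 2^{−1} = 6 (mod 11).
  i = 2 (α = 7): (7−10)(7−2)(7−4)(7−8) = (−3)·5·3·(−1) = 45 ≡ 1, so v_2 = 1^{−1} = 1 (mod 11).
  i = 3 (α = 2): (2−10)(2−7)(2−4)(2−8) = (−8)·(−5)·(−2)·(−6) = 480 ≡ 7, so v_3 = 7^{−1} = 8 (mod 11).
  i = 4 (α = 4): (4−10)(4−7)(4−2)(4−8) = (−6)·(−3)·2·(−4) = −144 ≡ 10, so v_4 = 10^{−1} = 10 (mod 11).
  i = 5 (α = 8): (8−10)(8−7)(8−2)(8−4) = (−2)·1·6·4 = −48 ≡ 7, so v_5 = 7^{−1} = 8 (mod 11).
  v = [6, 1, 8, 10, 8].
Step 2: syndromes of r = [7, 10, 8, 2, 9] (all sums mod 11).
  S_0 = Σ v_i r_i = 6·7 + 1·10 + 8·8 + 10·2 + 8·9 = 208 ≡ 10.
  S_1 = Σ v_i α_i r_i = 6·10·7 + 1·7·10 + 8·2·8 + 10·4·2 + 8·8·9 = 1274 ≡ 9.
  α_i^2 mod 11 = [1, 5, 4, 5, 9].
  S_2 = Σ v_i α_i^2 r_i = 6·1·7 + 1·5·10 + 8·4·8 + 10·5·2 + 8·9·9 = 1096 ≡ 7.
  S = (10, 9, 7) ≠ 0, so r is not a codeword (an error is present).
Step 3: locate the error. For a single error e at position i, S_ℓ = v_i·e·α_i^ℓ, so α_err = S_1/S_0.
  S_0^{−1} = 10^{−1} = 10 (mod 11), so α_err = 9·10 = 90 ≡ 2 = α_3. Error position i = 3.
  Consistency check: S_2/S_1 = 7·5 = 35 ≡ 2 = α_err ✓ (single-error assumption holds).
Step 4: error magnitude e = S_0/v_3 = S_0·∏_{j≠3}(α_3 − α_j) = 10·7 = 70 ≡ 4 (mod 11).
Step 5: correct position 3: c_3 = r_3 − e = 8 − 4 ≡ 4 (mod 11). Hence c = [7, 10, 4, 2, 9].
  Check: interpolating c through the α_i gives m(x) = 6 + 10·x (degree < 2) with m(α_i) = c_i for every i, so c is indeed a codeword.


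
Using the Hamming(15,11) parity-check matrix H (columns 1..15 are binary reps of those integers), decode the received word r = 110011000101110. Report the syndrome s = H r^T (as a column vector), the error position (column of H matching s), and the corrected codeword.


s = (0, 1, 0, 1)^T, error position = 5, corrected codeword c = 110001000101110

Compute s = H r^T mod 2 one row at a time:
  s_1 = 0 + 0 + 1 + 0 + 1 + 1 + 1 + 0 = 4 ≡ 0 (mod 2).
  s_2 = 0 + 1 + 1 + 0 + 1 + 1 + 1 + 0 = 5 ≡ 1 (mod 2).
  s_3 = 1 + 0 + 1 + 0 + 1 + 0 + 1 + 0 = 4 ≡ 0 (mod 2).
  s_4 = 1 + 0 + 1 + 0 + 0 + 0 + 1 + 0 = 3 ≡ 1 (mod 2).
s = (0, 1, 0, 1)^T — this equals column 5 of H (binary 0101), so error is at position 5.
Correct: flip bit 5 of r = 110011000101110 to get c = 110001000101110.


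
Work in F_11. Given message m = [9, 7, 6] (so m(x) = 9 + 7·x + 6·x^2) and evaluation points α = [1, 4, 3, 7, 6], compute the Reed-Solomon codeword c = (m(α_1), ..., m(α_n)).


c = [0, 1, 7, 0, 3]

Message polynomial: m(x) = 9 + 7·x + 6·x^2 (mod 11).
For each evaluation point α_i, compute m(α_i) mod 11:
  α_1 = 1: Horner steps 6 → 2 → 0, so m(1) = 0.
  α_2 = 4: Horner steps 6 → 9 → 1, so m(4) = 1.
  α_3 = 3: Horner steps 6 → 3 → 7, so m(3) = 7.
  α_4 = 7: Horner steps 6 → 5 → 0, so m(7) = 0.
  α_5 = 6: Horner steps 6 → 10 → 3, so m(6) = 3.
Codeword c = [0, 1, 7, 0, 3] ∈ F_11^5.


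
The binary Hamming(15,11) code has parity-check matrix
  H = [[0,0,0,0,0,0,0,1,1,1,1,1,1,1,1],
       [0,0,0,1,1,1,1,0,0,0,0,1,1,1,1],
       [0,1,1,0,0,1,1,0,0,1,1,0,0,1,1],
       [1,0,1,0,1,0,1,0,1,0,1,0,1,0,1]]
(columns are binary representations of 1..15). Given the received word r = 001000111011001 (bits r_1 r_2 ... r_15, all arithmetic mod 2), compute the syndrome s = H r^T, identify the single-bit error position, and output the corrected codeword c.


s = (1, 1, 0, 1)^T, error position = 13, corrected codeword c = 001000111011101

Compute s = H r^T mod 2 one row at a time:
  s_1 = 1 + 1 + 0 + 1 + 1 + 0 + 0 + 1 = 5 ≡ 1 (mod 2).
  s_2 = 0 + 0 + 0 + 1 + 1 + 0 + 0 + 1 = 3 ≡ 1 (mod 2).
  s_3 = 0 + 1 + 0 + 1 + 0 + 1 + 0 + 1 = 4 ≡ 0 (mod 2).
  s_4 = 0 + 1 + 0 + 1 + 1 + 1 + 0 + 1 = 5 ≡ 1 (mod 2).
s = (1, 1, 0, 1)^T — this equals column 13 of H (binary 1101), so error is at position 13.
Correct: flip bit 13 of r = 001000111011001 to get c = 001000111011101.


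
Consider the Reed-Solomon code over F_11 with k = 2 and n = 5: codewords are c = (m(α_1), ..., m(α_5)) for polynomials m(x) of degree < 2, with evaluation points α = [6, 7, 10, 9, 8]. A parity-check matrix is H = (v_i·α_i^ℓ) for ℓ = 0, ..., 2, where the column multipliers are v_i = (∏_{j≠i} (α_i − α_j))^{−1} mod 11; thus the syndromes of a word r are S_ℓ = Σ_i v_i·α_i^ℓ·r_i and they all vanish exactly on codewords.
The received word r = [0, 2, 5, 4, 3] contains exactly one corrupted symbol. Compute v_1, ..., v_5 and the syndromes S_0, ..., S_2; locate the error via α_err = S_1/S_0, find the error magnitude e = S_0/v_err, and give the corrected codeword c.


S = (5, 8, 4), error at position 1, error magnitude e = 10, c = [1, 2, 5, 4, 3].

Step 1: column multipliers v_i = (∏_{j≠i}(α_i − α_j))^{−1} mod 11.
  i = 1 (α = 6): (6−7)(6−10)(6−9)(6−8) = (−1)·(−4)·(−3)·(−2) = 24 ≡ 2, so v_1 = 2^{−1} = 6 (mod 11).
  i = 2 (α = 7): (7−6)(7−10)(7−9)(7−8) = 1·(−3)·(−2)·(−1) = −6 ≡ 5, so v_2 = 5^{−1} = 9 (mod 11).
  i = 3 (α = 10): (10−6)(10−7)(10−9)(10−8) = 4·3·1·2 = 24 ≡ 2, so v_3 = 2^{−1} = 6 (mod 11).
  i = 4 (α = 9): (9−6)(9−7)(9−10)(9−8) = 3·2·(−1)·1 = −6 ≡ 5, so v_4 = 5^{−1} = 9 (mod 11).
  i = 5 (α = 8): (8−6)(8−7)(8−10)(8−9) = 2·1·(−2)·(−1) = 4 ≡ 4, so v_5 = 4^{−1} = 3 (mod 11).
  v = [6, 9, 6, 9, 3].
Step 2: syndromes of r = [0, 2, 5, 4, 3] (all sums mod 11).
  S_0 = Σ v_i r_i = 6·0 + 9·2 + 6·5 + 9·4 + 3·3 = 93 ≡ 5.
  S_1 = Σ v_i α_i r_i = 6·6·0 + 9·7·2 + 6·10·5 + 9·9·4 + 3·8·3 = 822 ≡ 8.
  α_i^2 mod 11 = [3, 5, 1, 4, 9].
  S_2 = Σ v_i α_i^2 r_i = 6·3·0 + 9·5·2 + 6·1·5 + 9·4·4 + 3·9·3 = 345 ≡ 4.
  S = (5, 8, 4) ≠ 0, so r is not a codeword (an error is present).
Step 3: locate the error. For a single error e at position i, S_ℓ = v_i·e·α_i^ℓ, so α_err = S_1/S_0.
  S_0^{−1} = 5^{−1} = 9 (mod 11), so α_err = 8·9 = 72 ≡ 6 = α_1. Error position i = 1.
  Consistency check: S_2/S_1 = 4·7 = 28 ≡ 6 = α_err ✓ (single-error assumption holds).
Step 4: error magnitude e = S_0/v_1 = S_0·∏_{j≠1}(α_1 − α_j) = 5·2 = 10 ≡ 10 (mod 11).
Step 5: correct position 1: c_1 = r_1 − e = 0 − 10 ≡ 1 (mod 11). Hence c = [1, 2, 5, 4, 3].
  Check: interpolating c through the α_i gives m(x) = 6 + 1·x (degree < 2) with m(α_i) = c_i for every i, so c is indeed a codeword.


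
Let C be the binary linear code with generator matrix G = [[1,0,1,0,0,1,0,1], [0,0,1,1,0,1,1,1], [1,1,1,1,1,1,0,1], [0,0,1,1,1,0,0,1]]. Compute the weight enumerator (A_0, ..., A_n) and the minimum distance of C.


Weight distribution: A_0 = 1, A_3 = 5, A_4 = 5, A_5 = 2, A_6 = 2, A_7 = 1. Minimum distance d = 3.

Enumerate all 2^4 = 16 messages m ∈ F_2^4.
For each, compute codeword c = mG in F_2^8, then tally its weight.
  m = 0000 → c = 00000000, weight = 0.
  m = 1000 → c = 10100101, weight = 4.
  m = 0100 → c = 00110111, weight = 5.
  m = 1100 → c = 10010010, weight = 3.
  m = 0010 → c = 11111101, weight = 7.
  m = 1010 → c = 01011000, weight = 3.
  m = 0110 → c = 11001010, weight = 4.
  m = 1110 → c = 01101111, weight = 6.
  m = 0001 → c = 00111001, weight = 4.
  m = 1001 → c = 10011100, weight = 4.
  m = 0101 → c = 00001110, weight = 3.
  m = 1101 → c = 10101011, weight = 5.
  m = 0011 → c = 11000100, weight = 3.
  m = 1011 → c = 01100001, weight = 3.
  m = 0111 → c = 11110011, weight = 6.
  m = 1111 → c = 01010110, weight = 4.
Tally weights:
  weight 0: 1 codewords.
  weight 3: 5 codewords.
  weight 4: 5 codewords.
  weight 5: 2 codewords.
  weight 6: 2 codewords.
  weight 7: 1 codewords.
Minimum distance d = smallest w > 0 with A_w > 0 = 3.
Sanity: Σ A_w = 16 = 2^4 = 16 ✓.


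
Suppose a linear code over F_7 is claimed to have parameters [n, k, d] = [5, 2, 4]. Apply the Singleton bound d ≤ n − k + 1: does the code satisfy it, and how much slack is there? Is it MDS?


Singleton RHS = n − k + 1 = 4, slack = 0, bound satisfied, MDS.

Singleton bound: d ≤ n − k + 1.
Here n = 5, k = 2, so n − k + 1 = 4.
Given d = 4, check d ≤ 4: YES.
Slack = (n − k + 1) − d = 0.
The code is MDS (slack = 0).
Description: the claimed parameters are [5, 2, 4]_7; such a code would be MDS (meets Singleton bound).


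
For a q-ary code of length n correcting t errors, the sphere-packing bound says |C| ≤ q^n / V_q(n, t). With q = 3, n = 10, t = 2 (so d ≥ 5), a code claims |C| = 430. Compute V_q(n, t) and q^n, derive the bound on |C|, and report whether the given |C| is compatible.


V_q(n, t) = 201, q^n = 59049, Hamming bound = 293, |C| = 430 > bound (violated).

Step 1: Compute V_q(n, t) = Σ_{j=0}^2 C(n, j) (q−1)^j.
  j = 0: C(10,0)·(2)^0 = 1·1 = 1.
  j = 1: C(10,1)·(2)^1 = 10·2 = 20.
  j = 2: C(10,2)·(2)^2 = 45·4 = 180.
  V_q(n, t) = 1 + 20 + 180 = 201.
Step 2: q^n = 3^10 = 59049.
Step 3: Hamming bound ⌊q^n / V_q(n,t)⌋ = ⌊59049/201⌋ = 293.
Step 4: Compare |C| = 430 to 293: violated.
The claimed |C| lies above the Hamming bound, so no 3-ary code of length 10 with d ≥ 5 can have 430 codewords.


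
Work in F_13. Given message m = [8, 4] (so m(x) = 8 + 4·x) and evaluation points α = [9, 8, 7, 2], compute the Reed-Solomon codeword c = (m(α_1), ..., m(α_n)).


c = [5, 1, 10, 3]

Message polynomial: m(x) = 8 + 4·x (mod 13).
For each evaluation point α_i, compute m(α_i) mod 13:
  α_1 = 9: Horner steps 4 → 5, so m(9) = 5.
  α_2 = 8: Horner steps 4 → 1, so m(8) = 1.
  α_3 = 7: Horner steps 4 → 10, so m(7) = 10.
  α_4 = 2: Horner steps 4 → 3, so m(2) = 3.
Codeword c = [5, 1, 10, 3] ∈ F_13^4.


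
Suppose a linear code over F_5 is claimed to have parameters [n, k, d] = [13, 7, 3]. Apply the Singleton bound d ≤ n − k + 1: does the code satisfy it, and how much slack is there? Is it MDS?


Singleton RHS = n − k + 1 = 7, slack = 4, bound satisfied, not MDS.

Singleton bound: d ≤ n − k + 1.
Here n = 13, k = 7, so n − k + 1 = 7.
Given d = 3, check d ≤ 7: YES.
Slack = (n − k + 1) − d = 4.
The code is NOT MDS (slack = 4 > 0).
Description: the claimed parameters are [13, 7, 3]_5; such a code would be non-MDS.


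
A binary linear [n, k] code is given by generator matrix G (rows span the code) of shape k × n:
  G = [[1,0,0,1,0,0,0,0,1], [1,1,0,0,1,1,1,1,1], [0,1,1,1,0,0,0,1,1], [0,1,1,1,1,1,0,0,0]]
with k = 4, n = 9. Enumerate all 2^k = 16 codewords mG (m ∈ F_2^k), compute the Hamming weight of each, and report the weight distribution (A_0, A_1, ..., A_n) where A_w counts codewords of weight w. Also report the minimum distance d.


Weight distribution: A_0 = 1, A_3 = 3, A_4 = 3, A_5 = 4, A_6 = 4, A_7 = 1. Minimum distance d = 3.

Enumerate all 2^4 = 16 messages m ∈ F_2^4.
For each, compute codeword c = mG in F_2^9, then tally its weight.
  m = 0000 → c = 000000000, weight = 0.
  m = 1000 → c = 100100001, weight = 3.
  m = 0100 → c = 110011111, weight = 7.
  m = 1100 → c = 010111110, weight = 6.
  m = 0010 → c = 011100011, weight = 5.
  m = 1010 → c = 111000010, weight = 4.
  m = 0110 → c = 101111100, weight = 6.
  m = 1110 → c = 001011101, weight = 5.
  m = 0001 → c = 011111000, weight = 5.
  m = 1001 → c = 111011001, weight = 6.
  m = 0101 → c = 101100111, weight = 6.
  m = 1101 → c = 001000110, weight = 3.
  m = 0011 → c = 000011011, weight = 4.
  m = 1011 → c = 100111010, weight = 5.
  m = 0111 → c = 110000100, weight = 3.
  m = 1111 → c = 010100101, weight = 4.
Tally weights:
  weight 0: 1 codewords.
  weight 3: 3 codewords.
  weight 4: 3 codewords.
  weight 5: 4 codewords.
  weight 6: 4 codewords.
  weight 7: 1 codewords.
Minimum distance d = smallest w > 0 with A_w > 0 = 3.
Sanity: Σ A_w = 16 = 2^4 = 16 ✓.


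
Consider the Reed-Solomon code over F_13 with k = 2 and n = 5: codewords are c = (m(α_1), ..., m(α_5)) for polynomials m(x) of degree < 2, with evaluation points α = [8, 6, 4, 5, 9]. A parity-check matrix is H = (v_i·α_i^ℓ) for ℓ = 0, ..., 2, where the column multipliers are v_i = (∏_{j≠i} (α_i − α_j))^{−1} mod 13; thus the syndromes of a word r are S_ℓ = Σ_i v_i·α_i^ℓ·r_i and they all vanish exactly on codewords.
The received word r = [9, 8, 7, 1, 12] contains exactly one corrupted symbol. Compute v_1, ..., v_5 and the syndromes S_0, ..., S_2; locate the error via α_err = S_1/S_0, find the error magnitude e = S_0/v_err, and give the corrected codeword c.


S = (6, 2, 5), error at position 5, error magnitude e = 9, c = [9, 8, 7, 1, 3].

Step 1: column multipliers v_i = (∏_{j≠i}(α_i − α_j))^{−1} mod 13.
  i = 1 (α = 8): (8−6)(8−4)(8−5)(8−9) = 2·4·3·(−1) = −24 ≡ 2, so v_1 = 2^{−1} = 7 (mod 13).
  i = 2 (α = 6): (6−8)(6−4)(6−5)(6−9) = (−2)·2·1·(−3) = 12 ≡ 12, so v_2 = 12^{−1} = 12 (mod 13).
  i = 3 (α = 4): (4−8)(4−6)(4−5)(4−9) = (−4)·(−2)·(−1)·(−5) = 40 ≡ 1, so v_3 = 1^{−1} = 1 (mod 13).
  i = 4 (α = 5): (5−8)(5−6)(5−4)(5−9) = (−3)·(−1)·1·(−4) = −12 ≡ 1, so v_4 = 1^{−1} = 1 (mod 13).
  i = 5 (α = 9): (9−8)(9−6)(9−4)(9−5) = 1·3·5·4 = 60 ≡ 8, so v_5 = 8^{−1} = 5 (mod 13).
  v = [7, 12, 1, 1, 5].
Step 2: syndromes of r = [9, 8, 7, 1, 12] (all sums mod 13).
  S_0 = Σ v_i r_i = 7·9 + 12·8 + 1·7 + 1·1 + 5·12 = 227 ≡ 6.
  S_1 = Σ v_i α_i r_i = 7·8·9 + 12·6·8 + 1·4·7 + 1·5·1 + 5·9·12 = 1653 ≡ 2.
  α_i^2 mod 13 = [12, 10, 3, 12, 3].
  S_2 = Σ v_i α_i^2 r_i = 7·12·9 + 12·10·8 + 1·3·7 + 1·12·1 + 5·3·12 = 1929 ≡ 5.
  S = (6, 2, 5) ≠ 0, so r is not a codeword (an error is present).
Step 3: locate the error. For a single error e at position i, S_ℓ = v_i·e·α_i^ℓ, so α_err = S_1/S_0.
  S_0^{−1} = 6^{−1} = 11 (mod 13), so α_err = 2·11 = 22 ≡ 9 = α_5. Error position i = 5.
  Consistency check: S_2/S_1 = 5·7 = 35 ≡ 9 = α_err ✓ (single-error assumption holds).
Step 4: error magnitude e = S_0/v_5 = S_0·∏_{j≠5}(α_5 − α_j) = 6·8 = 48 ≡ 9 (mod 13).
Step 5: correct position 5: c_5 = r_5 − e = 12 − 9 ≡ 3 (mod 13). Hence c = [9, 8, 7, 1, 3].
  Check: interpolating c through the α_i gives m(x) = 5 + 7·x (degree < 2) with m(α_i) = c_i for every i, so c is indeed a codeword.


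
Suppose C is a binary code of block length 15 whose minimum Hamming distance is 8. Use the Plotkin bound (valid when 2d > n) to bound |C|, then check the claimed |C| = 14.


Plotkin bound M ≤ 16; given |C| = 14 ≤ bound (satisfied).

Check applicability: 2d = 16, n = 15.
2d − n = 1 > 0, so Plotkin applies.
Compute d/(2d−n) = 8/1 ≈ 8.0000.
⌊d/(2d−n)⌋ = 8.
Plotkin bound: M ≤ 2·8 = 16.
Given |C| = 14, check: satisfied.
This |C| is below the Plotkin bound.


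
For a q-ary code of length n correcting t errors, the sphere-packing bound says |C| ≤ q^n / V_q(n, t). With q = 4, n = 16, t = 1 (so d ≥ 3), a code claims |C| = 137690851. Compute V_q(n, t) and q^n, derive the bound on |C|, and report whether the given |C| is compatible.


V_q(n, t) = 49, q^n = 4294967296, Hamming bound = 87652393, |C| = 137690851 > bound (violated).

Step 1: Compute V_q(n, t) = Σ_{j=0}^1 C(n, j) (q−1)^j.
  j = 0: C(16,0)·(3)^0 = 1·1 = 1.
  j = 1: C(16,1)·(3)^1 = 16·3 = 48.
  V_q(n, t) = 1 + 48 = 49.
Step 2: q^n = 4^16 = 4294967296.
Step 3: Hamming bound ⌊q^n / V_q(n,t)⌋ = ⌊4294967296/49⌋ = 87652393.
Step 4: Compare |C| = 137690851 to 87652393: violated.
The claimed |C| lies above the Hamming bound, so no 4-ary code of length 16 with d ≥ 3 can have 137690851 codewords.


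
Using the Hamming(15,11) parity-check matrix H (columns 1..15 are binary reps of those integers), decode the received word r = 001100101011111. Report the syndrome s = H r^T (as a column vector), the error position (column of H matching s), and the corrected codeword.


s = (0, 0, 1, 0)^T, error position = 2, corrected codeword c = 011100101011111

Compute s = H r^T mod 2 one row at a time:
  s_1 = 0 + 1 + 0 + 1 + 1 + 1 + 1 + 1 = 6 ≡ 0 (mod 2).
  s_2 = 1 + 0 + 0 + 1 + 1 + 1 + 1 + 1 = 6 ≡ 0 (mod 2).
  s_3 = 0 + 1 + 0 + 1 + 0 + 1 + 1 + 1 = 5 ≡ 1 (mod 2).
  s_4 = 0 + 1 + 0 + 1 + 1 + 1 + 1 + 1 = 6 ≡ 0 (mod 2).
s = (0, 0, 1, 0)^T — this equals column 2 of H (binary 0010), so error is at position 2.
Correct: flip bit 2 of r = 001100101011111 to get c = 011100101011111.


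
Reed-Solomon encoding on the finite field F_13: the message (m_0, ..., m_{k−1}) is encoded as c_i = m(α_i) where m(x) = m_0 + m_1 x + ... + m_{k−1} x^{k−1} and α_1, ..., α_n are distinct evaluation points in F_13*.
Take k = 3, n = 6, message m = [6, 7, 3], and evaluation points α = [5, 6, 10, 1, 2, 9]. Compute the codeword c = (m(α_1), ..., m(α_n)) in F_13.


c = [12, 0, 12, 3, 6, 0]

Message polynomial: m(x) = 6 + 7·x + 3·x^2 (mod 13).
For each evaluation point α_i, compute m(α_i) mod 13:
  α_1 = 5: Horner steps 3 → 9 → 12, so m(5) = 12.
  α_2 = 6: Horner steps 3 → 12 → 0, so m(6) = 0.
  α_3 = 10: Horner steps 3 → 11 → 12, so m(10) = 12.
  α_4 = 1: Horner steps 3 → 10 → 3, so m(1) = 3.
  α_5 = 2: Horner steps 3 → 0 → 6, so m(2) = 6.
  α_6 = 9: Horner steps 3 → 8 → 0, so m(9) = 0.
Codeword c = [12, 0, 12, 3, 6, 0] ∈ F_13^6.


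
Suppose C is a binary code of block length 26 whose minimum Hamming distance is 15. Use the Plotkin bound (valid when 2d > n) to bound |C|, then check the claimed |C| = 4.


Plotkin bound M ≤ 6; given |C| = 4 ≤ bound (satisfied).

Check applicability: 2d = 30, n = 26.
2d − n = 4 > 0, so Plotkin applies.
Compute d/(2d−n) = 15/4 ≈ 3.7500.
⌊d/(2d−n)⌋ = 3.
Plotkin bound: M ≤ 2·3 = 6.
Given |C| = 4, check: satisfied.
This |C| is below the Plotkin bound.


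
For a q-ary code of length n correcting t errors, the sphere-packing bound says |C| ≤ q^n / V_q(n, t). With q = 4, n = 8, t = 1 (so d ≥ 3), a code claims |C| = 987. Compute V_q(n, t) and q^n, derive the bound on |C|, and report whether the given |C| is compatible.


V_q(n, t) = 25, q^n = 65536, Hamming bound = 2621, |C| = 987 ≤ bound (satisfied).

Step 1: Compute V_q(n, t) = Σ_{j=0}^1 C(n, j) (q−1)^j.
  j = 0: C(8,0)·(3)^0 = 1·1 = 1.
  j = 1: C(8,1)·(3)^1 = 8·3 = 24.
  V_q(n, t) = 1 + 24 = 25.
Step 2: q^n = 4^8 = 65536.
Step 3: Hamming bound ⌊q^n / V_q(n,t)⌋ = ⌊65536/25⌋ = 2621.
Step 4: Compare |C| = 987 to 2621: satisfied.
The claimed |C| lies below the Hamming bound.


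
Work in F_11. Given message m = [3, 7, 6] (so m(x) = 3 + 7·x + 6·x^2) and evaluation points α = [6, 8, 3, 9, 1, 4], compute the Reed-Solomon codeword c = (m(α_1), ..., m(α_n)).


c = [8, 3, 1, 2, 5, 6]

Message polynomial: m(x) = 3 + 7·x + 6·x^2 (mod 11).
For each evaluation point α_i, compute m(α_i) mod 11:
  α_1 = 6: Horner steps 6 → 10 → 8, so m(6) = 8.
  α_2 = 8: Horner steps 6 → 0 → 3, so m(8) = 3.
  α_3 = 3: Horner steps 6 → 3 → 1, so m(3) = 1.
  α_4 = 9: Horner steps 6 → 6 → 2, so m(9) = 2.
  α_5 = 1: Horner steps 6 → 2 → 5, so m(1) = 5.
  α_6 = 4: Horner steps 6 → 9 → 6, so m(4) = 6.
Codeword c = [8, 3, 1, 2, 5, 6] ∈ F_11^6.


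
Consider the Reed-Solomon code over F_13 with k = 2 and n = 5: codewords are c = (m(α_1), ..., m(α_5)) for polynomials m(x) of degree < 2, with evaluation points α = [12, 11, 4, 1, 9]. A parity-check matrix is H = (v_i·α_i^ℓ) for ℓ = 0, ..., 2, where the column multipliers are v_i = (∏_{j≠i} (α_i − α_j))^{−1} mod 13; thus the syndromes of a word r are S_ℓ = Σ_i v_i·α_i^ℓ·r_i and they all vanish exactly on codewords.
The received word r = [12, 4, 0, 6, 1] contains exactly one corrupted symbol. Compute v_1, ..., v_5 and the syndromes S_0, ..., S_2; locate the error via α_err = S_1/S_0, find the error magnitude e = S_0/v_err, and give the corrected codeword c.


S = (4, 4, 4), error at position 4, error magnitude e = 4, c = [12, 4, 0, 2, 1].

Step 1: column multipliers v_i = (∏_{j≠i}(α_i − α_j))^{−1} mod 13.
  i = 1 (α = 12): (12−11)(12−4)(12−1)(12−9) = 1·8·11·3 = 264 ≡ 4, so v_1 = 4^{−1} = 10 (mod 13).
  i = 2 (α = 11): (11−12)(11−4)(11−1)(11−9) = (−1)·7·10·2 = −140 ≡ 3, so v_2 = 3^{−1} = 9 (mod 13).
  i = 3 (α = 4): (4−12)(4−11)(4−1)(4−9) = (−8)·(−7)·3·(−5) = −840 ≡ 5, so v_3 = 5^{−1} = 8 (mod 13).
  i = 4 (α = 1): (1−12)(1−11)(1−4)(1−9) = (−11)·(−10)·(−3)·(−8) = 2640 ≡ 1, so v_4 = 1^{−1} = 1 (mod 13).
  i = 5 (α = 9): (9−12)(9−11)(9−4)(9−1) = (−3)·(−2)·5·8 = 240 ≡ 6, so v_5 = 6^{−1} = 11 (mod 13).
  v = [10, 9, 8, 1, 11].
Step 2: syndromes of r = [12, 4, 0, 6, 1] (all sums mod 13).
  S_0 = Σ v_i r_i = 10·12 + 9·4 + 8·0 + 1·6 + 11·1 = 173 ≡ 4.
  S_1 = Σ v_i α_i r_i = 10·12·12 + 9·11·4 + 8·4·0 + 1·1·6 + 11·9·1 = 1941 ≡ 4.
  α_i^2 mod 13 = [1, 4, 3, 1, 3].
  S_2 = Σ v_i α_i^2 r_i = 10·1·12 + 9·4·4 + 8·3·0 + 1·1·6 + 11·3·1 = 303 ≡ 4.
  S = (4, 4, 4) ≠ 0, so r is not a codeword (an error is present).
Step 3: locate the error. For a single error e at position i, S_ℓ = v_i·e·α_i^ℓ, so α_err = S_1/S_0.
  S_0^{−1} = 4^{−1} = 10 (mod 13), so α_err = 4·10 = 40 ≡ 1 = α_4. Error position i = 4.
  Consistency check: S_2/S_1 = 4·10 = 40 ≡ 1 = α_err ✓ (single-error assumption holds).
Step 4: error magnitude e = S_0/v_4 = S_0·∏_{j≠4}(α_4 − α_j) = 4·1 = 4 ≡ 4 (mod 13).
Step 5: correct position 4: c_4 = r_4 − e = 6 − 4 ≡ 2 (mod 13). Hence c = [12, 4, 0, 2, 1].
  Check: interpolating c through the α_i gives m(x) = 7 + 8·x (degree < 2) with m(α_i) = c_i for every i, so c is indeed a codeword.


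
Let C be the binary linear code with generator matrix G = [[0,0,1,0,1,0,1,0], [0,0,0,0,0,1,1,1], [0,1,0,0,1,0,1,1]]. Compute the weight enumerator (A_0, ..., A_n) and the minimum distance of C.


Weight distribution: A_0 = 1, A_3 = 4, A_4 = 3. Minimum distance d = 3.

Enumerate all 2^3 = 8 messages m ∈ F_2^3.
For each, compute codeword c = mG in F_2^8, then tally its weight.
  m = 000 → c = 00000000, weight = 0.
  m = 100 → c = 00101010, weight = 3.
  m = 010 → c = 00000111, weight = 3.
  m = 110 → c = 00101101, weight = 4.
  m = 001 → c = 01001011, weight = 4.
  m = 101 → c = 01100001, weight = 3.
  m = 011 → c = 01001100, weight = 3.
  m = 111 → c = 01100110, weight = 4.
Tally weights:
  weight 0: 1 codewords.
  weight 3: 4 codewords.
  weight 4: 3 codewords.
Minimum distance d = smallest w > 0 with A_w > 0 = 3.
Sanity: Σ A_w = 8 = 2^3 = 8 ✓.


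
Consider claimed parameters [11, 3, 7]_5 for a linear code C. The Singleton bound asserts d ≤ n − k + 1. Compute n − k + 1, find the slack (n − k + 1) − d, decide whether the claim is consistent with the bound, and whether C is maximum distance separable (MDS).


Singleton RHS = n − k + 1 = 9, slack = 2, bound satisfied, not MDS.

Singleton bound: d ≤ n − k + 1.
Here n = 11, k = 3, so n − k + 1 = 9.
Given d = 7, check d ≤ 9: YES.
Slack = (n − k + 1) − d = 2.
The code is NOT MDS (slack = 2 > 0).
Description: the claimed parameters are [11, 3, 7]_5; such a code would be non-MDS.


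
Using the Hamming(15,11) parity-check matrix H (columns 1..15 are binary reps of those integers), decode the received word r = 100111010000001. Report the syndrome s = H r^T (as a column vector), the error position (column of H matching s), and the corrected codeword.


s = (0, 0, 0, 1)^T, error position = 1, corrected codeword c = 000111010000001

Compute s = H r^T mod 2 one row at a time:
  s_1 = 1 + 0 + 0 + 0 + 0 + 0 + 0 + 1 = 2 ≡ 0 (mod 2).
  s_2 = 1 + 1 + 1 + 0 + 0 + 0 + 0 + 1 = 4 ≡ 0 (mod 2).
  s_3 = 0 + 0 + 1 + 0 + 0 + 0 + 0 + 1 = 2 ≡ 0 (mod 2).
  s_4 = 1 + 0 + 1 + 0 + 0 + 0 + 0 + 1 = 3 ≡ 1 (mod 2).
s = (0, 0, 0, 1)^T — this equals column 1 of H (binary 0001), so error is at position 1.
Correct: flip bit 1 of r = 100111010000001 to get c = 000111010000001.


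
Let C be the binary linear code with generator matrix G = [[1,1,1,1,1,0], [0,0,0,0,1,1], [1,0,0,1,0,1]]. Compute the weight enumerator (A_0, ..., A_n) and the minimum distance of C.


Weight distribution: A_0 = 1, A_2 = 2, A_3 = 2, A_4 = 1, A_5 = 2. Minimum distance d = 2.

Enumerate all 2^3 = 8 messages m ∈ F_2^3.
For each, compute codeword c = mG in F_2^6, then tally its weight.
  m = 000 → c = 000000, weight = 0.
  m = 100 → c = 111110, weight = 5.
  m = 010 → c = 000011, weight = 2.
  m = 110 → c = 111101, weight = 5.
  m = 001 → c = 100101, weight = 3.
  m = 101 → c = 011011, weight = 4.
  m = 011 → c = 100110, weight = 3.
  m = 111 → c = 011000, weight = 2.
Tally weights:
  weight 0: 1 codewords.
  weight 2: 2 codewords.
  weight 3: 2 codewords.
  weight 4: 1 codewords.
  weight 5: 2 codewords.
Minimum distance d = smallest w > 0 with A_w > 0 = 2.
Sanity: Σ A_w = 8 = 2^3 = 8 ✓.


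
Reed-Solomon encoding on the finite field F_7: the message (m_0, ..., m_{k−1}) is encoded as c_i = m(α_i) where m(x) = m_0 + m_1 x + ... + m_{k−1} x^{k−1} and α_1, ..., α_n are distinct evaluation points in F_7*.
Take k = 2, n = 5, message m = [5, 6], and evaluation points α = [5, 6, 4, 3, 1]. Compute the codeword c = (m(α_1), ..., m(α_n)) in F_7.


c = [0, 6, 1, 2, 4]

Message polynomial: m(x) = 5 + 6·x (mod 7).
For each evaluation point α_i, compute m(α_i) mod 7:
  α_1 = 5: Horner steps 6 → 0, so m(5) = 0.
  α_2 = 6: Horner steps 6 → 6, so m(6) = 6.
  α_3 = 4: Horner steps 6 → 1, so m(4) = 1.
  α_4 = 3: Horner steps 6 → 2, so m(3) = 2.
  α_5 = 1: Horner steps 6 → 4, so m(1) = 4.
Codeword c = [0, 6, 1, 2, 4] ∈ F_7^5.


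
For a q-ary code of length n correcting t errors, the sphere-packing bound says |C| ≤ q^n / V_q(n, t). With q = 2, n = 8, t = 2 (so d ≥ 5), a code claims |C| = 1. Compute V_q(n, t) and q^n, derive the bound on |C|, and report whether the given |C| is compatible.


V_q(n, t) = 37, q^n = 256, Hamming bound = 6, |C| = 1 ≤ bound (satisfied).

Step 1: Compute V_q(n, t) = Σ_{j=0}^2 C(n, j) (q−1)^j.
  j = 0: C(8,0)·(1)^0 = 1·1 = 1.
  j = 1: C(8,1)·(1)^1 = 8·1 = 8.
  j = 2: C(8,2)·(1)^2 = 28·1 = 28.
  V_q(n, t) = 1 + 8 + 28 = 37.
Step 2: q^n = 2^8 = 256.
Step 3: Hamming bound ⌊q^n / V_q(n,t)⌋ = ⌊256/37⌋ = 6.
Step 4: Compare |C| = 1 to 6: satisfied.
The claimed |C| lies below the Hamming bound.


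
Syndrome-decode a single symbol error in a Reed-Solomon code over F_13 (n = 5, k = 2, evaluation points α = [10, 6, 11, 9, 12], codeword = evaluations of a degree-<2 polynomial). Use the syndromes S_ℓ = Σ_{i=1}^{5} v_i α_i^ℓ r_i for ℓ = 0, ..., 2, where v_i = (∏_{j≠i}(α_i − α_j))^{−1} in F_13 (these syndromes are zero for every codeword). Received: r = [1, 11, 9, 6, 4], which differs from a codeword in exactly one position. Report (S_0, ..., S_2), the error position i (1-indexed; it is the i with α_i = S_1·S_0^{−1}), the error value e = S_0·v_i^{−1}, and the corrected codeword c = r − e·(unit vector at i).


S = (9, 2, 12), error at position 2, error magnitude e = 3, c = [1, 8, 9, 6, 4].

Step 1: column multipliers v_i = (∏_{j≠i}(α_i − α_j))^{−1} mod 13.
  i = 1 (α = 10): (10−6)(10−11)(10−9)(10−12) = 4·(−1)·1·(−2) = 8 ≡ 8, so v_1 = 8^{−1} = 5 (mod 13).
  i = 2 (α = 6): (6−10)(6−11)(6−9)(6−12) = (−4)·(−5)·(−3)·(−6) = 360 ≡ 9, so v_2 = 9^{−1} = 3 (mod 13).
  i = 3 (α = 11): (11−10)(11−6)(11−9)(11−12) = 1·5·2·(−1) = −10 ≡ 3, so v_3 = 3^{−1} = 9 (mod 13).
  i = 4 (α = 9): (9−10)(9−6)(9−11)(9−12) = (−1)·3·(−2)·(−3) = −18 ≡ 8, so v_4 = 8^{−1} = 5 (mod 13).
  i = 5 (α = 12): (12−10)(12−6)(12−11)(12−9) = 2·6·1·3 = 36 ≡ 10, so v_5 = 10^{−1} = 4 (mod 13).
  v = [5, 3, 9, 5, 4].
Step 2: syndromes of r = [1, 11, 9, 6, 4] (all sums mod 13).
  S_0 = Σ v_i r_i = 5·1 + 3·11 + 9·9 + 5·6 + 4·4 = 165 ≡ 9.
  S_1 = Σ v_i α_i r_i = 5·10·1 + 3·6·11 + 9·11·9 + 5·9·6 + 4·12·4 = 1601 ≡ 2.
  α_i^2 mod 13 = [9, 10, 4, 3, 1].
  S_2 = Σ v_i α_i^2 r_i = 5·9·1 + 3·10·11 + 9·4·9 + 5·3·6 + 4·1·4 = 805 ≡ 12.
  S = (9, 2, 12) ≠ 0, so r is not a codeword (an error is present).
Step 3: locate the error. For a single error e at position i, S_ℓ = v_i·e·α_i^ℓ, so α_err = S_1/S_0.
  S_0^{−1} = 9^{−1} = 3 (mod 13), so α_err = 2·3 = 6 ≡ 6 = α_2. Error position i = 2.
  Consistency check: S_2/S_1 = 12·7 = 84 ≡ 6 = α_err ✓ (single-error assumption holds).
Step 4: error magnitude e = S_0/v_2 = S_0·∏_{j≠2}(α_2 − α_j) = 9·9 = 81 ≡ 3 (mod 13).
Step 5: correct position 2: c_2 = r_2 − e = 11 − 3 ≡ 8 (mod 13). Hence c = [1, 8, 9, 6, 4].
  Check: interpolating c through the α_i gives m(x) = 12 + 8·x (degree < 2) with m(α_i) = c_i for every i, so c is indeed a codeword.


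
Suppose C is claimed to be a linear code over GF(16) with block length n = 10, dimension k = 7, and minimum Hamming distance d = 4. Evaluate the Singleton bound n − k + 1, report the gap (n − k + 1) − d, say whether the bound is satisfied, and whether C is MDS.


Singleton RHS = n − k + 1 = 4, slack = 0, bound satisfied, MDS.

Singleton bound: d ≤ n − k + 1.
Here n = 10, k = 7, so n − k + 1 = 4.
Given d = 4, check d ≤ 4: YES.
Slack = (n − k + 1) − d = 0.
The code is MDS (slack = 0).
Description: the claimed parameters are [10, 7, 4]_16; such a code would be MDS (meets Singleton bound).


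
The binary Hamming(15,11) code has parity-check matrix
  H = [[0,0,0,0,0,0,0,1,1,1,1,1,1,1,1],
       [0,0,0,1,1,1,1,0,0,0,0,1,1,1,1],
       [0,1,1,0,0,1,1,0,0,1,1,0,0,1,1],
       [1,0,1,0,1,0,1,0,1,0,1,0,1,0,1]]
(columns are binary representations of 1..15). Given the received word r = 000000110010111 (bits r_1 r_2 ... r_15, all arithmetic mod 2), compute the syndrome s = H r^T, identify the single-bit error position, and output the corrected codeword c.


s = (1, 0, 0, 0)^T, error position = 8, corrected codeword c = 000000100010111

Compute s = H r^T mod 2 one row at a time:
  s_1 = 1 + 0 + 0 + 1 + 0 + 1 + 1 + 1 = 5 ≡ 1 (mod 2).
  s_2 = 0 + 0 + 0 + 1 + 0 + 1 + 1 + 1 = 4 ≡ 0 (mod 2).
  s_3 = 0 + 0 + 0 + 1 + 0 + 1 + 1 + 1 = 4 ≡ 0 (mod 2).
  s_4 = 0 + 0 + 0 + 1 + 0 + 1 + 1 + 1 = 4 ≡ 0 (mod 2).
s = (1, 0, 0, 0)^T — this equals column 8 of H (binary 1000), so error is at position 8.
Correct: flip bit 8 of r = 000000110010111 to get c = 000000100010111.


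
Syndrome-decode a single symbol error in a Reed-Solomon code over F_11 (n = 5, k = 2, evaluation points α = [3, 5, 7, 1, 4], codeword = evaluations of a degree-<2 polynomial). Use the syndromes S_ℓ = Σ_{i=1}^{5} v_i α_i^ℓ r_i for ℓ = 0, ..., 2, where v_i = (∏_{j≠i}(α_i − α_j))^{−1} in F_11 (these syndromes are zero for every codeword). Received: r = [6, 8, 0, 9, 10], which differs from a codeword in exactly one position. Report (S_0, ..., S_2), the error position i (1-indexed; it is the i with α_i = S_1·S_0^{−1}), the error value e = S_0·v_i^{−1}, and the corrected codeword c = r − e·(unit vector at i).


S = (10, 6, 8), error at position 2, error magnitude e = 5, c = [6, 3, 0, 9, 10].

Step 1: column multipliers v_i = (∏_{j≠i}(α_i − α_j))^{−1} mod 11.
  i = 1 (α = 3): (3−5)(3−7)(3−1)(3−4) = (−2)·(−4)·2·(−1) = −16 ≡ 6, so v_1 = 6^{−1} = 2 (mod 11).
  i = 2 (α = 5): (5−3)(5−7)(5−1)(5−4) = 2·(−2)·4·1 = −16 ≡ 6, so v_2 = 6^{−1} = 2 (mod 11).
  i = 3 (α = 7): (7−3)(7−5)(7−1)(7−4) = 4·2·6·3 = 144 ≡ 1, so v_3 = 1^{−1} = 1 (mod 11).
  i = 4 (α = 1): (1−3)(1−5)(1−7)(1−4) = (−2)·(−4)·(−6)·(−3) = 144 ≡ 1, so v_4 = 1^{−1} = 1 (mod 11).
  i = 5 (α = 4): (4−3)(4−5)(4−7)(4−1) = 1·(−1)·(−3)·3 = 9 ≡ 9, so v_5 = 9^{−1} = 5 (mod 11).
  v = [2, 2, 1, 1, 5].
Step 2: syndromes of r = [6, 8, 0, 9, 10] (all sums mod 11).
  S_0 = Σ v_i r_i = 2·6 + 2·8 + 1·0 + 1·9 + 5·10 = 87 ≡ 10.
  S_1 = Σ v_i α_i r_i = 2·3·6 + 2·5·8 + 1·7·0 + 1·1·9 + 5·4·10 = 325 ≡ 6.
  α_i^2 mod 11 = [9, 3, 5, 1, 5].
  S_2 = Σ v_i α_i^2 r_i = 2·9·6 + 2·3·8 + 1·5·0 + 1·1·9 + 5·5·10 = 415 ≡ 8.
  S = (10, 6, 8) ≠ 0, so r is not a codeword (an error is present).
Step 3: locate the error. For a single error e at position i, S_ℓ = v_i·e·α_i^ℓ, so α_err = S_1/S_0.
  S_0^{−1} = 10^{−1} = 10 (mod 11), so α_err = 6·10 = 60 ≡ 5 = α_2. Error position i = 2.
  Consistency check: S_2/S_1 = 8·2 = 16 ≡ 5 = α_err ✓ (single-error assumption holds).
Step 4: error magnitude e = S_0/v_2 = S_0·∏_{j≠2}(α_2 − α_j) = 10·6 = 60 ≡ 5 (mod 11).
Step 5: correct position 2: c_2 = r_2 − e = 8 − 5 ≡ 3 (mod 11). Hence c = [6, 3, 0, 9, 10].
  Check: interpolating c through the α_i gives m(x) = 5 + 4·x (degree < 2) with m(α_i) = c_i for every i, so c is indeed a codeword.


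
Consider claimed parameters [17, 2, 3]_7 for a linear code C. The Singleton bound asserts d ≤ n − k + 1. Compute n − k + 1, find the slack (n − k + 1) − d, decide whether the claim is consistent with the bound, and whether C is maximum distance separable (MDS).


Singleton RHS = n − k + 1 = 16, slack = 13, bound satisfied, not MDS.

Singleton bound: d ≤ n − k + 1.
Here n = 17, k = 2, so n − k + 1 = 16.
Given d = 3, check d ≤ 16: YES.
Slack = (n − k + 1) − d = 13.
The code is NOT MDS (slack = 13 > 0).
Description: the claimed parameters are [17, 2, 3]_7; such a code would be non-MDS.


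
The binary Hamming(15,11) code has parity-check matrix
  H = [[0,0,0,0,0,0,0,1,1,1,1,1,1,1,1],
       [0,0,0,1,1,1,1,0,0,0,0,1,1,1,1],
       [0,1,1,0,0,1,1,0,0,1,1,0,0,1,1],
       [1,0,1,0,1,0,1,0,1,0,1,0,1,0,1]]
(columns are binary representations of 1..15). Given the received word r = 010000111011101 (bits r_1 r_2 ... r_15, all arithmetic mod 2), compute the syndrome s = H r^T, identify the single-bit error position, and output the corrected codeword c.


s = (0, 0, 0, 1)^T, error position = 1, corrected codeword c = 110000111011101

Compute s = H r^T mod 2 one row at a time:
  s_1 = 1 + 1 + 0 + 1 + 1 + 1 + 0 + 1 = 6 ≡ 0 (mod 2).
  s_2 = 0 + 0 + 0 + 1 + 1 + 1 + 0 + 1 = 4 ≡ 0 (mod 2).
  s_3 = 1 + 0 + 0 + 1 + 0 + 1 + 0 + 1 = 4 ≡ 0 (mod 2).
  s_4 = 0 + 0 + 0 + 1 + 1 + 1 + 1 + 1 = 5 ≡ 1 (mod 2).
s = (0, 0, 0, 1)^T — this equals column 1 of H (binary 0001), so error is at position 1.
Correct: flip bit 1 of r = 010000111011101 to get c = 110000111011101.


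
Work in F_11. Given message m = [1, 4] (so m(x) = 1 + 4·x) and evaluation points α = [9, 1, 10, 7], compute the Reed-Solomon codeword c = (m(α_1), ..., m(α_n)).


c = [4, 5, 8, 7]

Message polynomial: m(x) = 1 + 4·x (mod 11).
For each evaluation point α_i, compute m(α_i) mod 11:
  α_1 = 9: Horner steps 4 → 4, so m(9) = 4.
  α_2 = 1: Horner steps 4 → 5, so m(1) = 5.
  α_3 = 10: Horner steps 4 → 8, so m(10) = 8.
  α_4 = 7: Horner steps 4 → 7, so m(7) = 7.
Codeword c = [4, 5, 8, 7] ∈ F_11^4.


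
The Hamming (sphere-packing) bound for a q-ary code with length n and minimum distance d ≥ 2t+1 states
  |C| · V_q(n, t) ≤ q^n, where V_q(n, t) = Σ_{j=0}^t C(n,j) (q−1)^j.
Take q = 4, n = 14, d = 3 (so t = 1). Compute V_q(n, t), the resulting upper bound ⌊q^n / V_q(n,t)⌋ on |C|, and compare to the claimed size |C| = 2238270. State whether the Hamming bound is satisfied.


V_q(n, t) = 43, q^n = 268435456, Hamming bound = 6242685, |C| = 2238270 ≤ bound (satisfied).

Step 1: Compute V_q(n, t) = Σ_{j=0}^1 C(n, j) (q−1)^j.
  j = 0: C(14,0)·(3)^0 = 1·1 = 1.
  j = 1: C(14,1)·(3)^1 = 14·3 = 42.
  V_q(n, t) = 1 + 42 = 43.
Step 2: q^n = 4^14 = 268435456.
Step 3: Hamming bound ⌊q^n / V_q(n,t)⌋ = ⌊268435456/43⌋ = 6242685.
Step 4: Compare |C| = 2238270 to 6242685: satisfied.
The claimed |C| lies below the Hamming bound.
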